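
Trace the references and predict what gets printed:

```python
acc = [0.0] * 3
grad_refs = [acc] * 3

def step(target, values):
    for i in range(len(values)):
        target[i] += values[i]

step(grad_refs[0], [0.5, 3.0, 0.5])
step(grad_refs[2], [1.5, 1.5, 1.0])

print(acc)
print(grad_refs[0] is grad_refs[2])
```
[2.0, 4.5, 1.5]
True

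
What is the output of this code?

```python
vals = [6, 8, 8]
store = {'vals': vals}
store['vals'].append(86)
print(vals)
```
[6, 8, 8, 86]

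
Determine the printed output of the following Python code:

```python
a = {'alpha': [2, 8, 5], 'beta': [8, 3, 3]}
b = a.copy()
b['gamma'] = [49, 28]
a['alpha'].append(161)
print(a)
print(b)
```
{'alpha': [2, 8, 5, 161], 'beta': [8, 3, 3]}
{'alpha': [2, 8, 5, 161], 'beta': [8, 3, 3], 'gamma': [49, 28]}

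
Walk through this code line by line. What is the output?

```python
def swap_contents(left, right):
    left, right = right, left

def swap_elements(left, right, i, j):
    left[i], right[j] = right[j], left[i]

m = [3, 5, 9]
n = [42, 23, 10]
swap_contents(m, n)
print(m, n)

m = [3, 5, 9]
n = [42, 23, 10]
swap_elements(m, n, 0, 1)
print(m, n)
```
[3, 5, 9] [42, 23, 10]
[23, 5, 9] [42, 3, 10]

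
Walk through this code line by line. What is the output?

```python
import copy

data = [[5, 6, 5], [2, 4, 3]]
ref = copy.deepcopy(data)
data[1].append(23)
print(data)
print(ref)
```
[[5, 6, 5], [2, 4, 3, 23]]
[[5, 6, 5], [2, 4, 3]]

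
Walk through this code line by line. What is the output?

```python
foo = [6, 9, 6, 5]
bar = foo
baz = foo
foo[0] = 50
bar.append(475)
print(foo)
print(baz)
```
[50, 9, 6, 5, 475]
[50, 9, 6, 5, 475]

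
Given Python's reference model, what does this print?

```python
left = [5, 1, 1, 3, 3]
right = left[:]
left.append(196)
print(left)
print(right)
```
[5, 1, 1, 3, 3, 196]
[5, 1, 1, 3, 3]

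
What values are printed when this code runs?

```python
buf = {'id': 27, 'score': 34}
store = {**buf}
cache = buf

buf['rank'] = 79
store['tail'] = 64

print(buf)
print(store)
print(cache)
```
{'id': 27, 'score': 34, 'rank': 79}
{'id': 27, 'score': 34, 'tail': 64}
{'id': 27, 'score': 34, 'rank': 79}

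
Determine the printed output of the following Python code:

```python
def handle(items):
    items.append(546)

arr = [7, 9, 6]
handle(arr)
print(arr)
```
[7, 9, 6, 546]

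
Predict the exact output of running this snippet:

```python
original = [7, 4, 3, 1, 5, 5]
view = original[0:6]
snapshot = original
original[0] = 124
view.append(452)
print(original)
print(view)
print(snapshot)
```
[124, 4, 3, 1, 5, 5]
[7, 4, 3, 1, 5, 5, 452]
[124, 4, 3, 1, 5, 5]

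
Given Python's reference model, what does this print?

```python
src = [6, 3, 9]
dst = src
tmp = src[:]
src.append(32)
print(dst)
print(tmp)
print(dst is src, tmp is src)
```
[6, 3, 9, 32]
[6, 3, 9]
True False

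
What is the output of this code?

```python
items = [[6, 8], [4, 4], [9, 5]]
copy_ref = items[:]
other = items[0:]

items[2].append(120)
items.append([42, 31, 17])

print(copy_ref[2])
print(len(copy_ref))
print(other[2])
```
[9, 5, 120]
3
[9, 5, 120]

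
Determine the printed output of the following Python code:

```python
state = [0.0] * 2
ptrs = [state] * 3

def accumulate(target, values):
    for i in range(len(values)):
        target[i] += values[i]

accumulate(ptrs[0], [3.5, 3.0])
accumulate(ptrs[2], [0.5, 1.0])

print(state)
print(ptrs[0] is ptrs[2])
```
[4.0, 4.0]
True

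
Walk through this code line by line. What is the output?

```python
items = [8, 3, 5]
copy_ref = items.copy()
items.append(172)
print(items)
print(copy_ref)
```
[8, 3, 5, 172]
[8, 3, 5]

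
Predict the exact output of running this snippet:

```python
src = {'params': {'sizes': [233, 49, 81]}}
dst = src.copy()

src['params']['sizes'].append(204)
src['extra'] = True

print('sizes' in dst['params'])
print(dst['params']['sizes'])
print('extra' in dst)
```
True
[233, 49, 81, 204]
False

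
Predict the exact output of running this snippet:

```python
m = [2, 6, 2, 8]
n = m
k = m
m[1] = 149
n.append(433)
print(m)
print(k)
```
[2, 149, 2, 8, 433]
[2, 149, 2, 8, 433]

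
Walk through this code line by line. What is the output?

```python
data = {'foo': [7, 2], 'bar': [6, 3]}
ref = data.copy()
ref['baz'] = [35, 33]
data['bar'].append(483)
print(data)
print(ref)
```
{'foo': [7, 2], 'bar': [6, 3, 483]}
{'foo': [7, 2], 'bar': [6, 3, 483], 'baz': [35, 33]}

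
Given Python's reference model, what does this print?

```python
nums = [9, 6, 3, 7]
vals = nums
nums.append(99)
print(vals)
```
[9, 6, 3, 7, 99]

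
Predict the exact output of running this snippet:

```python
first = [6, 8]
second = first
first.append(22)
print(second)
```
[6, 8, 22]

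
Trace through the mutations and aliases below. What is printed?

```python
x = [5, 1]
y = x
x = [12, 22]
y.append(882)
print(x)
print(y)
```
[12, 22]
[5, 1, 882]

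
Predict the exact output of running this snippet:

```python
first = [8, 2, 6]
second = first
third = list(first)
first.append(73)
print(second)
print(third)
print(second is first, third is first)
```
[8, 2, 6, 73]
[8, 2, 6]
True False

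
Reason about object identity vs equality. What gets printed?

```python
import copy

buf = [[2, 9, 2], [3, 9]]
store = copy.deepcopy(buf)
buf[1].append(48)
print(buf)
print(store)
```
[[2, 9, 2], [3, 9, 48]]
[[2, 9, 2], [3, 9]]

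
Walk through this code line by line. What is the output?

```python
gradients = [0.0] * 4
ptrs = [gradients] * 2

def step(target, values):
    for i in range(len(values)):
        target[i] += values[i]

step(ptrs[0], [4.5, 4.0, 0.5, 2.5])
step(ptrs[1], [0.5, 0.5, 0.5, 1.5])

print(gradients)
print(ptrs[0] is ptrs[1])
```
[5.0, 4.5, 1.0, 4.0]
True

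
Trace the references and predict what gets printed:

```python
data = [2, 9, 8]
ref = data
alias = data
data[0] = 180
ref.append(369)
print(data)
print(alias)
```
[180, 9, 8, 369]
[180, 9, 8, 369]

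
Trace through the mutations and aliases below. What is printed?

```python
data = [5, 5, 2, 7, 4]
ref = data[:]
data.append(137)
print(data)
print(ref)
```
[5, 5, 2, 7, 4, 137]
[5, 5, 2, 7, 4]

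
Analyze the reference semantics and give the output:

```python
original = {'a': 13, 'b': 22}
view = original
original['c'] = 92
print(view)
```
{'a': 13, 'b': 22, 'c': 92}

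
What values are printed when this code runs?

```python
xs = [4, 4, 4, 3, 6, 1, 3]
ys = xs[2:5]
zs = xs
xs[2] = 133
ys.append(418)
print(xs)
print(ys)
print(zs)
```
[4, 4, 133, 3, 6, 1, 3]
[4, 3, 6, 418]
[4, 4, 133, 3, 6, 1, 3]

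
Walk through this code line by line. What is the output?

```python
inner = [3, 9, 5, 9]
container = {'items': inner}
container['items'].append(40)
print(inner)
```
[3, 9, 5, 9, 40]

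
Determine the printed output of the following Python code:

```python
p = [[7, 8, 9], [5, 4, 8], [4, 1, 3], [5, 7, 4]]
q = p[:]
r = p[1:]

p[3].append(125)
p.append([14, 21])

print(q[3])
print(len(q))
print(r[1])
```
[5, 7, 4, 125]
4
[4, 1, 3]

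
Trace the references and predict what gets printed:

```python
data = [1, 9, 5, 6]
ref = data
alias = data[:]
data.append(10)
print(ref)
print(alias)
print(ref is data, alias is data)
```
[1, 9, 5, 6, 10]
[1, 9, 5, 6]
True False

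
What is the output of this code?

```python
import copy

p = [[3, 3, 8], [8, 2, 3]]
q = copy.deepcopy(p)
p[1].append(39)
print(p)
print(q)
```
[[3, 3, 8], [8, 2, 3, 39]]
[[3, 3, 8], [8, 2, 3]]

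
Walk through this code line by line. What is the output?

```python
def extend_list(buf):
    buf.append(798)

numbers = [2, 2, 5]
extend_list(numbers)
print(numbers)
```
[2, 2, 5, 798]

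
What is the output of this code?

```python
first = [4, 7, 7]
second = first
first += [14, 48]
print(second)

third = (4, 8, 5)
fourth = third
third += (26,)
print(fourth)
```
[4, 7, 7, 14, 48]
(4, 8, 5)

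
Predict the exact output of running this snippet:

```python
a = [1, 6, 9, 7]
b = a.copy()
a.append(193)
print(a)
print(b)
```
[1, 6, 9, 7, 193]
[1, 6, 9, 7]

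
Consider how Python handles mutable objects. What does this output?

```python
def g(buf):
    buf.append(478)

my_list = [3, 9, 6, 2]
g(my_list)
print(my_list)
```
[3, 9, 6, 2, 478]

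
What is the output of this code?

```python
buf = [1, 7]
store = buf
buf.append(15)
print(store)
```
[1, 7, 15]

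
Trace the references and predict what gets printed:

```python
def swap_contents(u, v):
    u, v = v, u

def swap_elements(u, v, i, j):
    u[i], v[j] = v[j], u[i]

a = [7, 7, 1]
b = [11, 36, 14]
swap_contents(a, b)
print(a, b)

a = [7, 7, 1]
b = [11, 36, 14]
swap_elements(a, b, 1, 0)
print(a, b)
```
[7, 7, 1] [11, 36, 14]
[7, 11, 1] [7, 36, 14]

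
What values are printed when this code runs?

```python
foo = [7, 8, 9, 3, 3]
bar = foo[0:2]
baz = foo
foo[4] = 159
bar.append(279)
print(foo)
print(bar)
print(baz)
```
[7, 8, 9, 3, 159]
[7, 8, 279]
[7, 8, 9, 3, 159]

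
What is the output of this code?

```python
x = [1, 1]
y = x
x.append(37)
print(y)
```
[1, 1, 37]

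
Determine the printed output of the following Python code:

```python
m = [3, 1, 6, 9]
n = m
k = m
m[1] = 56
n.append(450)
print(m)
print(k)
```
[3, 56, 6, 9, 450]
[3, 56, 6, 9, 450]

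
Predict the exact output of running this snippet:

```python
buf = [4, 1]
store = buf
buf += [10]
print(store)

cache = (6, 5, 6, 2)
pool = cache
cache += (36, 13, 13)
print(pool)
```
[4, 1, 10]
(6, 5, 6, 2)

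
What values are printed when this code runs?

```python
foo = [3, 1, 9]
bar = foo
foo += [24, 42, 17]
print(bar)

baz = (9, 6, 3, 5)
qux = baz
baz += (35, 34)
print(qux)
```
[3, 1, 9, 24, 42, 17]
(9, 6, 3, 5)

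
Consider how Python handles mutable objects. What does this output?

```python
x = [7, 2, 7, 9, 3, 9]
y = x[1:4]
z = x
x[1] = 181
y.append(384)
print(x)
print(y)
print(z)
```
[7, 181, 7, 9, 3, 9]
[2, 7, 9, 384]
[7, 181, 7, 9, 3, 9]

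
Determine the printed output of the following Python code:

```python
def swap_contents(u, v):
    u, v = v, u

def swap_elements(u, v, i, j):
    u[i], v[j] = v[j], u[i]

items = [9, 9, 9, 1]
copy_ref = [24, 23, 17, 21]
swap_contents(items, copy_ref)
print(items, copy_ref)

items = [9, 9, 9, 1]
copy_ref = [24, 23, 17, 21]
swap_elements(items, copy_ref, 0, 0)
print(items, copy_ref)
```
[9, 9, 9, 1] [24, 23, 17, 21]
[24, 9, 9, 1] [9, 23, 17, 21]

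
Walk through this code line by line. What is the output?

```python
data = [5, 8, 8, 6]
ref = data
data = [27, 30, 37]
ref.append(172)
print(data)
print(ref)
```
[27, 30, 37]
[5, 8, 8, 6, 172]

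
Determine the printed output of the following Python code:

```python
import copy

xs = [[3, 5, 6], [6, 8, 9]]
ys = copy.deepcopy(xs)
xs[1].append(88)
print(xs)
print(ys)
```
[[3, 5, 6], [6, 8, 9, 88]]
[[3, 5, 6], [6, 8, 9]]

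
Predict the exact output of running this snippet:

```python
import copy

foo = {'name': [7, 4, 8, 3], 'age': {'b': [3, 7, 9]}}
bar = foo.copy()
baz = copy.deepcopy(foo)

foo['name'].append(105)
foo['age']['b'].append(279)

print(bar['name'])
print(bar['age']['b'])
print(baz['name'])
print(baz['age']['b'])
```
[7, 4, 8, 3, 105]
[3, 7, 9, 279]
[7, 4, 8, 3]
[3, 7, 9]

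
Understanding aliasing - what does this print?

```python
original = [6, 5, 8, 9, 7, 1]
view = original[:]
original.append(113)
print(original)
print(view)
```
[6, 5, 8, 9, 7, 1, 113]
[6, 5, 8, 9, 7, 1]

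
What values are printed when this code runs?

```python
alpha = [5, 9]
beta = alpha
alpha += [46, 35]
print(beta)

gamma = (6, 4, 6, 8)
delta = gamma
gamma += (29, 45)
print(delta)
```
[5, 9, 46, 35]
(6, 4, 6, 8)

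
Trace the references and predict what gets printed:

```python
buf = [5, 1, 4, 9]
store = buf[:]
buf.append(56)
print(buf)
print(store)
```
[5, 1, 4, 9, 56]
[5, 1, 4, 9]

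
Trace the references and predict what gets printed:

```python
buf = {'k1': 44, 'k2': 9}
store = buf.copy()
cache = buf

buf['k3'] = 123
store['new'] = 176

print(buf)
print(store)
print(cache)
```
{'k1': 44, 'k2': 9, 'k3': 123}
{'k1': 44, 'k2': 9, 'new': 176}
{'k1': 44, 'k2': 9, 'k3': 123}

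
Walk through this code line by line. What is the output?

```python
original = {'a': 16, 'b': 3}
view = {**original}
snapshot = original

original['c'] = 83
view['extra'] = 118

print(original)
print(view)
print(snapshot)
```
{'a': 16, 'b': 3, 'c': 83}
{'a': 16, 'b': 3, 'extra': 118}
{'a': 16, 'b': 3, 'c': 83}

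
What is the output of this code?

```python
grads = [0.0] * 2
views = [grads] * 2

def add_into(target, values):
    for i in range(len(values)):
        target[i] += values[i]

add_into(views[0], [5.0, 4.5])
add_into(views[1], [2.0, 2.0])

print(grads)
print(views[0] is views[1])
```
[7.0, 6.5]
True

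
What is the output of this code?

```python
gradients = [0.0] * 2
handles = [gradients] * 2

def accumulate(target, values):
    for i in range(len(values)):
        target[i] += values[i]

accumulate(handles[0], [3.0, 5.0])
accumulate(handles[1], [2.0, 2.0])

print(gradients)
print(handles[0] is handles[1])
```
[5.0, 7.0]
True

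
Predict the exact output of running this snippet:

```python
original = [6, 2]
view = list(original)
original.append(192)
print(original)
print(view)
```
[6, 2, 192]
[6, 2]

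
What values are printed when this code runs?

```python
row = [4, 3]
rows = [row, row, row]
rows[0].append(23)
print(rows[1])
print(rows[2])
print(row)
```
[4, 3, 23]
[4, 3, 23]
[4, 3, 23]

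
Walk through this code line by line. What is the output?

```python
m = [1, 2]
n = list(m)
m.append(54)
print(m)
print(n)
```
[1, 2, 54]
[1, 2]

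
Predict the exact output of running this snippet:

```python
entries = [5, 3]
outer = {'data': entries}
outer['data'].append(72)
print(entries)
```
[5, 3, 72]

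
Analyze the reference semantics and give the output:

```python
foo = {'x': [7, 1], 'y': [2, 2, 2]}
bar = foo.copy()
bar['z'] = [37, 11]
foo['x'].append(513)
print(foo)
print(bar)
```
{'x': [7, 1, 513], 'y': [2, 2, 2]}
{'x': [7, 1, 513], 'y': [2, 2, 2], 'z': [37, 11]}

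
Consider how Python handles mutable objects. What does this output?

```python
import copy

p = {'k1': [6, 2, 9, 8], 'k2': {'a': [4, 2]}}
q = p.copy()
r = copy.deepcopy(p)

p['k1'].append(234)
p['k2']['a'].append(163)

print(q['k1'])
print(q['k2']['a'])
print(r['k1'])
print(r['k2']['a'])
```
[6, 2, 9, 8, 234]
[4, 2, 163]
[6, 2, 9, 8]
[4, 2]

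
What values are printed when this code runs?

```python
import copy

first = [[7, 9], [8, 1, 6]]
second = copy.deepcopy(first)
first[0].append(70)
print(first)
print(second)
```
[[7, 9, 70], [8, 1, 6]]
[[7, 9], [8, 1, 6]]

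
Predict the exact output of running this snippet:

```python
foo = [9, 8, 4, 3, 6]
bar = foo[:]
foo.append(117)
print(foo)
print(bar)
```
[9, 8, 4, 3, 6, 117]
[9, 8, 4, 3, 6]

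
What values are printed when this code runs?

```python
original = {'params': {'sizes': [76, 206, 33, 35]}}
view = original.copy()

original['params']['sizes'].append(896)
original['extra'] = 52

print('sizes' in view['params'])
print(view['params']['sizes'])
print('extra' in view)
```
True
[76, 206, 33, 35, 896]
False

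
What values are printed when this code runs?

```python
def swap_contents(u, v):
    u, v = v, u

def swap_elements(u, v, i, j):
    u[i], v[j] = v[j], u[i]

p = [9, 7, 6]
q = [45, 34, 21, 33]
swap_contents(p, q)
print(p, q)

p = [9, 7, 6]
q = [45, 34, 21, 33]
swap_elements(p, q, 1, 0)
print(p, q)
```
[9, 7, 6] [45, 34, 21, 33]
[9, 45, 6] [7, 34, 21, 33]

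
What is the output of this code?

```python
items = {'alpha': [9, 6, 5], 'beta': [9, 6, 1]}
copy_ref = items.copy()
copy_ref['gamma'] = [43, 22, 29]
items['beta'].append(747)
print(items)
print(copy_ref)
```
{'alpha': [9, 6, 5], 'beta': [9, 6, 1, 747]}
{'alpha': [9, 6, 5], 'beta': [9, 6, 1, 747], 'gamma': [43, 22, 29]}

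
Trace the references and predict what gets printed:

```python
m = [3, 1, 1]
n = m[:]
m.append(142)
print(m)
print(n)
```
[3, 1, 1, 142]
[3, 1, 1]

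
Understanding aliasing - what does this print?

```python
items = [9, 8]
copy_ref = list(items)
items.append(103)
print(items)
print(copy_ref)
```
[9, 8, 103]
[9, 8]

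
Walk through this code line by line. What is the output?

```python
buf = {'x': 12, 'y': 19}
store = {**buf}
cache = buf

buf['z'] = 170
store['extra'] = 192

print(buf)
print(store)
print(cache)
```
{'x': 12, 'y': 19, 'z': 170}
{'x': 12, 'y': 19, 'extra': 192}
{'x': 12, 'y': 19, 'z': 170}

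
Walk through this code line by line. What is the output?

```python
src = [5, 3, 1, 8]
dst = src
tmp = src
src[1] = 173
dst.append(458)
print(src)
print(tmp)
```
[5, 173, 1, 8, 458]
[5, 173, 1, 8, 458]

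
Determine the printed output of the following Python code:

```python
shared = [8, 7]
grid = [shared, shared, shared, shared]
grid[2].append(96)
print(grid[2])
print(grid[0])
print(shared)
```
[8, 7, 96]
[8, 7, 96]
[8, 7, 96]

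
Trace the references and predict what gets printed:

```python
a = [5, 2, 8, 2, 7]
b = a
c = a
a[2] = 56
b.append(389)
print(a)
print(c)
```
[5, 2, 56, 2, 7, 389]
[5, 2, 56, 2, 7, 389]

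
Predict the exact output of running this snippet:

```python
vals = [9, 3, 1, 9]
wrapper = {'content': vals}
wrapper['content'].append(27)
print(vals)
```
[9, 3, 1, 9, 27]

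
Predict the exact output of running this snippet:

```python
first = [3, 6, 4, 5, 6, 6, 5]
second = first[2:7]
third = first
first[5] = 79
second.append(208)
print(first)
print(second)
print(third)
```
[3, 6, 4, 5, 6, 79, 5]
[4, 5, 6, 6, 5, 208]
[3, 6, 4, 5, 6, 79, 5]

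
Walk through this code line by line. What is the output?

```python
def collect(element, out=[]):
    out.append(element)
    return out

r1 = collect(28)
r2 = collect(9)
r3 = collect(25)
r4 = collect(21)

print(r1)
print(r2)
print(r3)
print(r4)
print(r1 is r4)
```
[28, 9, 25, 21]
[28, 9, 25, 21]
[28, 9, 25, 21]
[28, 9, 25, 21]
True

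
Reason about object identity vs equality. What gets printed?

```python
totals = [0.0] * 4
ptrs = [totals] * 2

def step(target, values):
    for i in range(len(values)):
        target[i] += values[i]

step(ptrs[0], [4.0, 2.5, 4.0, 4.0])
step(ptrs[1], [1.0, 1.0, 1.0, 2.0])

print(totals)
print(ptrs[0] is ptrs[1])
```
[5.0, 3.5, 5.0, 6.0]
True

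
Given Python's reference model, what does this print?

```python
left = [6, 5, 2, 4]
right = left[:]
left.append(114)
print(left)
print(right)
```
[6, 5, 2, 4, 114]
[6, 5, 2, 4]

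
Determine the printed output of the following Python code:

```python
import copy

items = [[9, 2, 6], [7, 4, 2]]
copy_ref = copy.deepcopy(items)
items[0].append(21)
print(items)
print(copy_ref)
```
[[9, 2, 6, 21], [7, 4, 2]]
[[9, 2, 6], [7, 4, 2]]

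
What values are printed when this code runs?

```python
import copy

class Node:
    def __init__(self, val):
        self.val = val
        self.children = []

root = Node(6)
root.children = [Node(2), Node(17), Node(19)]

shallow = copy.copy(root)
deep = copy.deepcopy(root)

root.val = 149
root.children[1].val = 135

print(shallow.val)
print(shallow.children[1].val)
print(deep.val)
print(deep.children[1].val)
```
6
135
6
17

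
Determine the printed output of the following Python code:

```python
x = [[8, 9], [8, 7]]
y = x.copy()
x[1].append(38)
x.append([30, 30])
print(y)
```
[[8, 9], [8, 7, 38]]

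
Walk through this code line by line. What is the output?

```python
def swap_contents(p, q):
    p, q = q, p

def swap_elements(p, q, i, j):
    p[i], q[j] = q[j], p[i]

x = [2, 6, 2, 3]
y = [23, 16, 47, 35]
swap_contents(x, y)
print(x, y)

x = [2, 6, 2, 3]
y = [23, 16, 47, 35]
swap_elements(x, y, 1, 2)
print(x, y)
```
[2, 6, 2, 3] [23, 16, 47, 35]
[2, 47, 2, 3] [23, 16, 6, 35]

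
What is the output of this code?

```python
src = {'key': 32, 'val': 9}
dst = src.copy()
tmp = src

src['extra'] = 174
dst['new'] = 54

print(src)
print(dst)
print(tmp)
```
{'key': 32, 'val': 9, 'extra': 174}
{'key': 32, 'val': 9, 'new': 54}
{'key': 32, 'val': 9, 'extra': 174}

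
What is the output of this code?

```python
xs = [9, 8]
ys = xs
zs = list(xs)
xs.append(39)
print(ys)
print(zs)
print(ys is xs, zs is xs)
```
[9, 8, 39]
[9, 8]
True False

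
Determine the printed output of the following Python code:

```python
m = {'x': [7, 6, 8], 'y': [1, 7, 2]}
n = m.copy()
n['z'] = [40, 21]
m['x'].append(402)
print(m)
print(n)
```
{'x': [7, 6, 8, 402], 'y': [1, 7, 2]}
{'x': [7, 6, 8, 402], 'y': [1, 7, 2], 'z': [40, 21]}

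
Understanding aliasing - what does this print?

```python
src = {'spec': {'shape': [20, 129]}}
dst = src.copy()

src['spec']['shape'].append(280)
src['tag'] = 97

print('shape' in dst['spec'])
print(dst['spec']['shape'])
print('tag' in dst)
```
True
[20, 129, 280]
False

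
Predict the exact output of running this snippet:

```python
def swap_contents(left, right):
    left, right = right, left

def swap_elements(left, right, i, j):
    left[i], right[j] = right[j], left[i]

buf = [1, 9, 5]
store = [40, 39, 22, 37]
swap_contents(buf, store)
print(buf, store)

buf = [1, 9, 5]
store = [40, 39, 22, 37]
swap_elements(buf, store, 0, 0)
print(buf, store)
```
[1, 9, 5] [40, 39, 22, 37]
[40, 9, 5] [1, 39, 22, 37]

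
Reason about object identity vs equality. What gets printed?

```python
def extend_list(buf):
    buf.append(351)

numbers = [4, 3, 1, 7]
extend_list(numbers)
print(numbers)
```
[4, 3, 1, 7, 351]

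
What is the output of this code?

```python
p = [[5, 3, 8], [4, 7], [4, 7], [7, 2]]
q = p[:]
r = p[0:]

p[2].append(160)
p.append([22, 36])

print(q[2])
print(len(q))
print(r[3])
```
[4, 7, 160]
4
[7, 2]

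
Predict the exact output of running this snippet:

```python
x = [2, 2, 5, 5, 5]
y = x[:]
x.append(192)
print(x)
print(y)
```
[2, 2, 5, 5, 5, 192]
[2, 2, 5, 5, 5]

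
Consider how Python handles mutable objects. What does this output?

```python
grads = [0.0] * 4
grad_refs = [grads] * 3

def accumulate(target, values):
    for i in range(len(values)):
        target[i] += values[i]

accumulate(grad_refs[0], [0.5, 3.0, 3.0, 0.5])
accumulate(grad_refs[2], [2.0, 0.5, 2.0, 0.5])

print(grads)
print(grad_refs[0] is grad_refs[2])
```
[2.5, 3.5, 5.0, 1.0]
True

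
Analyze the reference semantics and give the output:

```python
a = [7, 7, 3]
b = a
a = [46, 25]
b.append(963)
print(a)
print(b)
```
[46, 25]
[7, 7, 3, 963]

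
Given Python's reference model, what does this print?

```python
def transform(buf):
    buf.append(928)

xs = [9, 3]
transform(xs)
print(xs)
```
[9, 3, 928]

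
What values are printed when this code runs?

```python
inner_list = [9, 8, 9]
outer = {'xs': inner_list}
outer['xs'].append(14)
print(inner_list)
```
[9, 8, 9, 14]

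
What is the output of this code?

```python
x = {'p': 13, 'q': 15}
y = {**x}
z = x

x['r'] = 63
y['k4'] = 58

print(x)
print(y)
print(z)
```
{'p': 13, 'q': 15, 'r': 63}
{'p': 13, 'q': 15, 'k4': 58}
{'p': 13, 'q': 15, 'r': 63}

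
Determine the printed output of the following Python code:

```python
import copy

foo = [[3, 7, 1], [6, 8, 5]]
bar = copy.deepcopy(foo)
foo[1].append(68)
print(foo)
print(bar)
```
[[3, 7, 1], [6, 8, 5, 68]]
[[3, 7, 1], [6, 8, 5]]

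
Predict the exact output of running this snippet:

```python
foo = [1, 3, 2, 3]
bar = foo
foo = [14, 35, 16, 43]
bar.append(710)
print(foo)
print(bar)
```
[14, 35, 16, 43]
[1, 3, 2, 3, 710]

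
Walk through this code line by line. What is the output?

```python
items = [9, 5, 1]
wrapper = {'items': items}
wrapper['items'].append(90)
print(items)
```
[9, 5, 1, 90]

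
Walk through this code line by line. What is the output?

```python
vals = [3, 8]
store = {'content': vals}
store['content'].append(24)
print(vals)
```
[3, 8, 24]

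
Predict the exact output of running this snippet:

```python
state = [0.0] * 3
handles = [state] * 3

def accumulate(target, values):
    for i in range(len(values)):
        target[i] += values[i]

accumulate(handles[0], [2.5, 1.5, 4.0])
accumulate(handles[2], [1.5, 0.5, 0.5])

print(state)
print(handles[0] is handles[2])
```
[4.0, 2.0, 4.5]
True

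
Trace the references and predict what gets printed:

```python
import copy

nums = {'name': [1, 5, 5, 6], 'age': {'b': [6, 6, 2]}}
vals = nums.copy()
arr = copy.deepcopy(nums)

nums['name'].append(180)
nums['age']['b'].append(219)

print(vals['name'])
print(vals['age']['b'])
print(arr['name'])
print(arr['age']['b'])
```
[1, 5, 5, 6, 180]
[6, 6, 2, 219]
[1, 5, 5, 6]
[6, 6, 2]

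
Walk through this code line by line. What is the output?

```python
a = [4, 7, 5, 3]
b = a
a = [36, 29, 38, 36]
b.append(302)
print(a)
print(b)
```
[36, 29, 38, 36]
[4, 7, 5, 3, 302]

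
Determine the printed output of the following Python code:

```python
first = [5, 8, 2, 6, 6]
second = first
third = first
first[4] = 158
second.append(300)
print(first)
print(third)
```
[5, 8, 2, 6, 158, 300]
[5, 8, 2, 6, 158, 300]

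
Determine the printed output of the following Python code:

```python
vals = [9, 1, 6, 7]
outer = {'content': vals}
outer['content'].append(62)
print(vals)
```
[9, 1, 6, 7, 62]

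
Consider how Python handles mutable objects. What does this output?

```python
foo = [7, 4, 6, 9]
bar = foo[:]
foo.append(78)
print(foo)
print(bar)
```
[7, 4, 6, 9, 78]
[7, 4, 6, 9]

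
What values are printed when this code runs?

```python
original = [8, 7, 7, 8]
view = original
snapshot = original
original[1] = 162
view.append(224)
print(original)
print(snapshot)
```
[8, 162, 7, 8, 224]
[8, 162, 7, 8, 224]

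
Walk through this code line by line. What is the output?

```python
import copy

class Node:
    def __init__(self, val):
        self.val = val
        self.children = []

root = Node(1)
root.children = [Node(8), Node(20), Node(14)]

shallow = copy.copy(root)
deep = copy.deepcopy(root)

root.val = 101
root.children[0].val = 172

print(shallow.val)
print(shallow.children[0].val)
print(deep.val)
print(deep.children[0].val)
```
1
172
1
8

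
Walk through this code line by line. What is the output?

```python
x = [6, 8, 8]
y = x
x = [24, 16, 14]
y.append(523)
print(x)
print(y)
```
[24, 16, 14]
[6, 8, 8, 523]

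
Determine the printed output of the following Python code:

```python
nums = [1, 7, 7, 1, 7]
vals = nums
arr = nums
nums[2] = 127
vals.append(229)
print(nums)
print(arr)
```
[1, 7, 127, 1, 7, 229]
[1, 7, 127, 1, 7, 229]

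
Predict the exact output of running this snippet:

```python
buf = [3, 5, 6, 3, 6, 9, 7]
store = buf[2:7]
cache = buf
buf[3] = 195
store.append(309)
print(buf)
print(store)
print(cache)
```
[3, 5, 6, 195, 6, 9, 7]
[6, 3, 6, 9, 7, 309]
[3, 5, 6, 195, 6, 9, 7]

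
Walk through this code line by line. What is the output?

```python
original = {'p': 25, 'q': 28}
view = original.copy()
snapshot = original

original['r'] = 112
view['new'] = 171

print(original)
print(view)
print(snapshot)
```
{'p': 25, 'q': 28, 'r': 112}
{'p': 25, 'q': 28, 'new': 171}
{'p': 25, 'q': 28, 'r': 112}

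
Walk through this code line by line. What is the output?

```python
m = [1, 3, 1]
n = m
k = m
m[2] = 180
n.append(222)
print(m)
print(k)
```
[1, 3, 180, 222]
[1, 3, 180, 222]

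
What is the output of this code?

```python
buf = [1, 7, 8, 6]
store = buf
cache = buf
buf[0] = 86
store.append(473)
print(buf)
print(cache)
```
[86, 7, 8, 6, 473]
[86, 7, 8, 6, 473]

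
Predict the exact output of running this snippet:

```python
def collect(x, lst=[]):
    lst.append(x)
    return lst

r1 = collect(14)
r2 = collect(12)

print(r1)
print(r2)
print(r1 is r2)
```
[14, 12]
[14, 12]
True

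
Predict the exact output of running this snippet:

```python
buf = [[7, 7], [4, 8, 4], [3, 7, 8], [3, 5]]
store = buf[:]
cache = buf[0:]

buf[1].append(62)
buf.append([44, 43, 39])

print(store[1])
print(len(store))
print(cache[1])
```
[4, 8, 4, 62]
4
[4, 8, 4, 62]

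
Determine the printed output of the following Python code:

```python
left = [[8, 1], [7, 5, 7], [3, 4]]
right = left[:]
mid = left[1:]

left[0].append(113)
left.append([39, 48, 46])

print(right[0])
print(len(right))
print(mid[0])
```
[8, 1, 113]
3
[7, 5, 7]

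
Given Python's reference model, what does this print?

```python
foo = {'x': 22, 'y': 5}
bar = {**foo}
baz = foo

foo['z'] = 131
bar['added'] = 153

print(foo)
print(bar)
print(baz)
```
{'x': 22, 'y': 5, 'z': 131}
{'x': 22, 'y': 5, 'added': 153}
{'x': 22, 'y': 5, 'z': 131}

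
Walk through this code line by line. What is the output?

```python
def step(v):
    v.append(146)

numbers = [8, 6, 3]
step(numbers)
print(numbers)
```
[8, 6, 3, 146]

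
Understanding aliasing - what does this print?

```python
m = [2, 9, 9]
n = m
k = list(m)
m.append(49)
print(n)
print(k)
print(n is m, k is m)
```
[2, 9, 9, 49]
[2, 9, 9]
True False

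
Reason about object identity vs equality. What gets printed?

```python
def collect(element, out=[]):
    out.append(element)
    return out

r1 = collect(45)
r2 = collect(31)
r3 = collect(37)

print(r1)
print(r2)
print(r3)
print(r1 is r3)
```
[45, 31, 37]
[45, 31, 37]
[45, 31, 37]
True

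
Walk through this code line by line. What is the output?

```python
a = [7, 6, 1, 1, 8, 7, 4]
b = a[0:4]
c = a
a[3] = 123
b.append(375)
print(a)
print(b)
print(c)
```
[7, 6, 1, 123, 8, 7, 4]
[7, 6, 1, 1, 375]
[7, 6, 1, 123, 8, 7, 4]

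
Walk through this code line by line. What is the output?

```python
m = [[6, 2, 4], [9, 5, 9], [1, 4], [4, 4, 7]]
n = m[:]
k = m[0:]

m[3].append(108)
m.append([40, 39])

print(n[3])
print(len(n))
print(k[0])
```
[4, 4, 7, 108]
4
[6, 2, 4]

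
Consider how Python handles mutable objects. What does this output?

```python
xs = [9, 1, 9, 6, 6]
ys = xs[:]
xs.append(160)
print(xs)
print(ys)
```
[9, 1, 9, 6, 6, 160]
[9, 1, 9, 6, 6]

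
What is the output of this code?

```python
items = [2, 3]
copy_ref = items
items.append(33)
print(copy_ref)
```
[2, 3, 33]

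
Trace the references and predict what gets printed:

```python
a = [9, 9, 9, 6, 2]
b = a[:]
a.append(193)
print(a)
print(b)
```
[9, 9, 9, 6, 2, 193]
[9, 9, 9, 6, 2]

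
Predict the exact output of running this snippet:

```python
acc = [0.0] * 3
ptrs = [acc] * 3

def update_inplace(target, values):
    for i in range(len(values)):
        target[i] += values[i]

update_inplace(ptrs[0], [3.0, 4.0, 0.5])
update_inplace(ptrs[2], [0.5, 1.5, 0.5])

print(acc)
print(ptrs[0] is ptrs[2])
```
[3.5, 5.5, 1.0]
True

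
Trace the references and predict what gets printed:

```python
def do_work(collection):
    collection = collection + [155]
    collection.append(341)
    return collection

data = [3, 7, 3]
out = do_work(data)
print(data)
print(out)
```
[3, 7, 3]
[3, 7, 3, 155, 341]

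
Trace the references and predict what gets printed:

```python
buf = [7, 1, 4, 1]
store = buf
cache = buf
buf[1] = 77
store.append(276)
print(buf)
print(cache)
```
[7, 77, 4, 1, 276]
[7, 77, 4, 1, 276]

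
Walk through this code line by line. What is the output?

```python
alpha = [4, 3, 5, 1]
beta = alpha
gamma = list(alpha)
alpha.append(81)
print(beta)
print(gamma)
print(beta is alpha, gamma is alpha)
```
[4, 3, 5, 1, 81]
[4, 3, 5, 1]
True False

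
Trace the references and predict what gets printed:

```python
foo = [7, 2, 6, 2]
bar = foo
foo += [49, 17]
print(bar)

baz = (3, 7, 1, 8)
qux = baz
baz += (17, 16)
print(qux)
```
[7, 2, 6, 2, 49, 17]
(3, 7, 1, 8)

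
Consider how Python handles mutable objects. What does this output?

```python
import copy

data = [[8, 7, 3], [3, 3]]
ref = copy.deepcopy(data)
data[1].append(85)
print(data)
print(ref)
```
[[8, 7, 3], [3, 3, 85]]
[[8, 7, 3], [3, 3]]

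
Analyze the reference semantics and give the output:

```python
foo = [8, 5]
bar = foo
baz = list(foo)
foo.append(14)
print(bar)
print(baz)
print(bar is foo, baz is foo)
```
[8, 5, 14]
[8, 5]
True False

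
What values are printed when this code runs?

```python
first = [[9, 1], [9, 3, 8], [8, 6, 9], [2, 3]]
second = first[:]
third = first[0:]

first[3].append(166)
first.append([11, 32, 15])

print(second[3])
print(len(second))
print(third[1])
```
[2, 3, 166]
4
[9, 3, 8]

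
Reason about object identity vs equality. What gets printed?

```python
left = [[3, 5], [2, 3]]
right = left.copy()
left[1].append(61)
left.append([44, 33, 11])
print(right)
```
[[3, 5], [2, 3, 61]]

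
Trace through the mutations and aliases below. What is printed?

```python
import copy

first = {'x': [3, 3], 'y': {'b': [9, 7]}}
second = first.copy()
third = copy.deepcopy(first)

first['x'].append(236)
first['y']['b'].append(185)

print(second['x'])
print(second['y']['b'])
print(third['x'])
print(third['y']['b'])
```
[3, 3, 236]
[9, 7, 185]
[3, 3]
[9, 7]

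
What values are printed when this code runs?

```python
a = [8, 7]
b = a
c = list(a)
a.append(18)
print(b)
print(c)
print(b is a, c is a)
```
[8, 7, 18]
[8, 7]
True False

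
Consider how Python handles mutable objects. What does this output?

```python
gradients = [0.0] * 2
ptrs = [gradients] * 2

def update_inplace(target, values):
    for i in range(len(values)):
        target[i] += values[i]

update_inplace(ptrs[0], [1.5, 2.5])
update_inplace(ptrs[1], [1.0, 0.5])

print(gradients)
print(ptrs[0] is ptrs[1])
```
[2.5, 3.0]
True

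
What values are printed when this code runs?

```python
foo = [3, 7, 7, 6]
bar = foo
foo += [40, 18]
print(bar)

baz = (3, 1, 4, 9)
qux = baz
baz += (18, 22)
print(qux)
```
[3, 7, 7, 6, 40, 18]
(3, 1, 4, 9)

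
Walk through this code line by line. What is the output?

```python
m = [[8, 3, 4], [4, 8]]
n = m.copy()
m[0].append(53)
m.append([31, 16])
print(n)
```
[[8, 3, 4, 53], [4, 8]]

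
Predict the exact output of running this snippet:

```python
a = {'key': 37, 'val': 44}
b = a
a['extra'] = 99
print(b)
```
{'key': 37, 'val': 44, 'extra': 99}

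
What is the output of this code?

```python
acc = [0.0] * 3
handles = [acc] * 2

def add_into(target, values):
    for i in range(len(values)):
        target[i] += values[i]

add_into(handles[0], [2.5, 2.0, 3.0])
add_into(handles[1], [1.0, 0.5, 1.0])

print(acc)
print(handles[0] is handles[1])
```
[3.5, 2.5, 4.0]
True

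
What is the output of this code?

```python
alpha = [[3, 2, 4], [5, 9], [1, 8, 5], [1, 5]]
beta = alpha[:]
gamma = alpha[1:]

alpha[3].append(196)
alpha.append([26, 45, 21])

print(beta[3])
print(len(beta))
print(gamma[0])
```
[1, 5, 196]
4
[5, 9]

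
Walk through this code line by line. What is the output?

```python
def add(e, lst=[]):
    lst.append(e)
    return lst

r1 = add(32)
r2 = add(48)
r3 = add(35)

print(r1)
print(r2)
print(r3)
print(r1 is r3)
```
[32, 48, 35]
[32, 48, 35]
[32, 48, 35]
True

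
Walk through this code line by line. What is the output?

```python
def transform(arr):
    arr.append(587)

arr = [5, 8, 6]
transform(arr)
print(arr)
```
[5, 8, 6, 587]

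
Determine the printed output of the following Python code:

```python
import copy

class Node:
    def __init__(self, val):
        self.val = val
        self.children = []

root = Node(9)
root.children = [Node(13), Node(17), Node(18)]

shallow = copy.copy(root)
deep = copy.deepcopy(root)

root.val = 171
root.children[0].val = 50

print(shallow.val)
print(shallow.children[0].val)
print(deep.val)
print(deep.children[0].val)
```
9
50
9
13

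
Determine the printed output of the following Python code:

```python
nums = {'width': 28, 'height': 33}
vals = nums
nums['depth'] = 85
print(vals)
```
{'width': 28, 'height': 33, 'depth': 85}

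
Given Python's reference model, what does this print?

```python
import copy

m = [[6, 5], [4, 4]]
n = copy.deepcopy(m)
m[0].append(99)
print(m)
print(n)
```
[[6, 5, 99], [4, 4]]
[[6, 5], [4, 4]]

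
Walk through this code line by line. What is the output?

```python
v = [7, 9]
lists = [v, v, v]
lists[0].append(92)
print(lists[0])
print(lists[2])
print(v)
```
[7, 9, 92]
[7, 9, 92]
[7, 9, 92]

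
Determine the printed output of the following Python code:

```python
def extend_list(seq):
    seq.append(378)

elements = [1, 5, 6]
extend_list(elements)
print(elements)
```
[1, 5, 6, 378]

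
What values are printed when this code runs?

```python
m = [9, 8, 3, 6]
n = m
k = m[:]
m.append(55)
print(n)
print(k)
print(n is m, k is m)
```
[9, 8, 3, 6, 55]
[9, 8, 3, 6]
True False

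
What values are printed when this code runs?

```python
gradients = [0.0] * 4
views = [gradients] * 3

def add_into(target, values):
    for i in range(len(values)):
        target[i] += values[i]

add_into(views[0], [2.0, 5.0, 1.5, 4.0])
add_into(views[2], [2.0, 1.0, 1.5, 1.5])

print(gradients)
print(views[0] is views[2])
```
[4.0, 6.0, 3.0, 5.5]
True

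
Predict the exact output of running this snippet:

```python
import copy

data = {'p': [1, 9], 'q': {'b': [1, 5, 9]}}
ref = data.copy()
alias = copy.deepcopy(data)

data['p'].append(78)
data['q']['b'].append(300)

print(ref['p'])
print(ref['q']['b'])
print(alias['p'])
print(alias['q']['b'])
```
[1, 9, 78]
[1, 5, 9, 300]
[1, 9]
[1, 5, 9]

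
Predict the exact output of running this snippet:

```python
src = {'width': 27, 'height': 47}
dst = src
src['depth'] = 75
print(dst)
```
{'width': 27, 'height': 47, 'depth': 75}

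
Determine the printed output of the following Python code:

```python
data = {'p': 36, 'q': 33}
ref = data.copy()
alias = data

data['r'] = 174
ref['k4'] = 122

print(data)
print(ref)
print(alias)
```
{'p': 36, 'q': 33, 'r': 174}
{'p': 36, 'q': 33, 'k4': 122}
{'p': 36, 'q': 33, 'r': 174}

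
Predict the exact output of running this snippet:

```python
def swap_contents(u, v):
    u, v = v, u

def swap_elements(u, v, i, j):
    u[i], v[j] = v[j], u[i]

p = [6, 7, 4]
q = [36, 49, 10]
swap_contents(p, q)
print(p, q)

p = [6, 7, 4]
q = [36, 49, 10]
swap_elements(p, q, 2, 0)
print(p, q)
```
[6, 7, 4] [36, 49, 10]
[6, 7, 36] [4, 49, 10]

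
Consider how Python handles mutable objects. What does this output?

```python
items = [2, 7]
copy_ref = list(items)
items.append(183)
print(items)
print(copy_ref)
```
[2, 7, 183]
[2, 7]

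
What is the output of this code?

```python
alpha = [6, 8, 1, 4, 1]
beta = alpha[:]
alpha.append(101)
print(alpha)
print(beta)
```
[6, 8, 1, 4, 1, 101]
[6, 8, 1, 4, 1]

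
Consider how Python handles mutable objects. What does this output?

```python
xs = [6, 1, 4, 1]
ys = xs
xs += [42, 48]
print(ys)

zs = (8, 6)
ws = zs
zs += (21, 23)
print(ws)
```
[6, 1, 4, 1, 42, 48]
(8, 6)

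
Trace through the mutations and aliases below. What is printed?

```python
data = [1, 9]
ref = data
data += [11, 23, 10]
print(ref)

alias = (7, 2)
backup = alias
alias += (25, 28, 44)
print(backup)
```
[1, 9, 11, 23, 10]
(7, 2)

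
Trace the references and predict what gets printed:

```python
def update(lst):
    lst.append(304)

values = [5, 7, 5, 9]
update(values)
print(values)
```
[5, 7, 5, 9, 304]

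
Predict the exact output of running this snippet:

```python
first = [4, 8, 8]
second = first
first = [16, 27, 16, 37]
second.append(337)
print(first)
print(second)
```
[16, 27, 16, 37]
[4, 8, 8, 337]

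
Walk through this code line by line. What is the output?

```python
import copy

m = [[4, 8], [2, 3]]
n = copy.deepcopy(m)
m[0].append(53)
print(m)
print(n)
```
[[4, 8, 53], [2, 3]]
[[4, 8], [2, 3]]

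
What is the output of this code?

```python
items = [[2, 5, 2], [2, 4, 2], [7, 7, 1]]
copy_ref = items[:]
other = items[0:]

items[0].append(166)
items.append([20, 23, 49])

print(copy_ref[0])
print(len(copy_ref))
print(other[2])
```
[2, 5, 2, 166]
3
[7, 7, 1]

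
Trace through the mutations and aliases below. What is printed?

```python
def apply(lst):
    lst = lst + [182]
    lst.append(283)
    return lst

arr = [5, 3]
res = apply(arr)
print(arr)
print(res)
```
[5, 3]
[5, 3, 182, 283]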